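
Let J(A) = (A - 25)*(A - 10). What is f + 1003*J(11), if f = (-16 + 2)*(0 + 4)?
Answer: -14098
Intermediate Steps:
f = -56 (f = -14*4 = -56)
J(A) = (-25 + A)*(-10 + A)
f + 1003*J(11) = -56 + 1003*(250 + 11**2 - 35*11) = -56 + 1003*(250 + 121 - 385) = -56 + 1003*(-14) = -56 - 14042 = -14098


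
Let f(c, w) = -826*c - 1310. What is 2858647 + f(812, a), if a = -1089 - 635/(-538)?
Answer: 2186625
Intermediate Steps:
a = -585247/538 (a = -1089 - 635*(-1)/538 = -1089 - 1*(-635/538) = -1089 + 635/538 = -585247/538 ≈ -1087.8)
f(c, w) = -1310 - 826*c
2858647 + f(812, a) = 2858647 + (-1310 - 826*812) = 2858647 + (-1310 - 670712) = 2858647 - 672022 = 2186625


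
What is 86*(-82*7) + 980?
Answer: -48384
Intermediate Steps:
86*(-82*7) + 980 = 86*(-574) + 980 = -49364 + 980 = -48384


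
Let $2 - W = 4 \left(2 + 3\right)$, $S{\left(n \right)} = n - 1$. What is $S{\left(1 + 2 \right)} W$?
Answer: $-36$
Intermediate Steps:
$S{\left(n \right)} = -1 + n$
$W = -18$ ($W = 2 - 4 \left(2 + 3\right) = 2 - 4 \cdot 5 = 2 - 20 = -18$)
$S{\left(1 + 2 \right)} W = \left(-1 + \left(1 + 2\right)\right) \left(-18\right) = \left(-1 + 3\right) \left(-18\right) = 2 \left(-18\right) = -36$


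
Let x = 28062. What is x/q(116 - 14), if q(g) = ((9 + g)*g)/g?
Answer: 9354/37 ≈ 252.81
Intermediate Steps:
q(g) = 9 + g (q(g) = (g*(9 + g))/g = 9 + g)
x/q(116 - 14) = 28062/(9 + (116 - 14)) = 28062/(9 + 102) = 28062/111 = 28062*(1/111) = 9354/37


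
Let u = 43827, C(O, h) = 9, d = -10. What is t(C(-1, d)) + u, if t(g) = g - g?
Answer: 43827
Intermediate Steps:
t(g) = 0
t(C(-1, d)) + u = 0 + 43827 = 43827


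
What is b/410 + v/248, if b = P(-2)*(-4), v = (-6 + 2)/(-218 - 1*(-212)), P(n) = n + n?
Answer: 3181/76260 ≈ 0.041713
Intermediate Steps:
P(n) = 2*n
v = ⅔ (v = -4/(-218 + 212) = -4/(-6) = -4*(-⅙) = ⅔ ≈ 0.66667)
b = 16 (b = (2*(-2))*(-4) = -4*(-4) = 16)
b/410 + v/248 = 16/410 + (⅔)/248 = 16*(1/410) + (⅔)*(1/248) = 8/205 + 1/372 = 3181/76260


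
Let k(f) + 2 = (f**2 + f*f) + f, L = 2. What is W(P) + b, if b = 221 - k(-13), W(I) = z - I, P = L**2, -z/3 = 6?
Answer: -124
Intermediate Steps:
z = -18 (z = -3*6 = -18)
k(f) = -2 + f + 2*f**2 (k(f) = -2 + ((f**2 + f*f) + f) = -2 + ((f**2 + f**2) + f) = -2 + (2*f**2 + f) = -2 + (f + 2*f**2) = -2 + f + 2*f**2)
P = 4 (P = 2**2 = 4)
W(I) = -18 - I
b = -102 (b = 221 - (-2 - 13 + 2*(-13)**2) = 221 - (-2 - 13 + 2*169) = 221 - (-2 - 13 + 338) = 221 - 1*323 = 221 - 323 = -102)
W(P) + b = (-18 - 1*4) - 102 = (-18 - 4) - 102 = -22 - 102 = -124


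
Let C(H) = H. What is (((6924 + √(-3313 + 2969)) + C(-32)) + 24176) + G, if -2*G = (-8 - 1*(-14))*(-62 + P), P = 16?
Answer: 31206 + 2*I*√86 ≈ 31206.0 + 18.547*I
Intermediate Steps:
G = 138 (G = -(-8 - 1*(-14))*(-62 + 16)/2 = -(-8 + 14)*(-46)/2 = -3*(-46) = -½*(-276) = 138)
(((6924 + √(-3313 + 2969)) + C(-32)) + 24176) + G = (((6924 + √(-3313 + 2969)) - 32) + 24176) + 138 = (((6924 + √(-344)) - 32) + 24176) + 138 = (((6924 + 2*I*√86) - 32) + 24176) + 138 = ((6892 + 2*I*√86) + 24176) + 138 = (31068 + 2*I*√86) + 138 = 31206 + 2*I*√86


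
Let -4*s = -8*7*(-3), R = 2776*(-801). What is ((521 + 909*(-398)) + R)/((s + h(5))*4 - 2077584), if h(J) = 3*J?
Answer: 2584837/2077692 ≈ 1.2441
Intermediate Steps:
R = -2223576
s = -42 (s = -(-8*7)*(-3)/4 = -(-14)*(-3) = -¼*168 = -42)
((521 + 909*(-398)) + R)/((s + h(5))*4 - 2077584) = ((521 + 909*(-398)) - 2223576)/((-42 + 3*5)*4 - 2077584) = ((521 - 361782) - 2223576)/((-42 + 15)*4 - 2077584) = (-361261 - 2223576)/(-27*4 - 2077584) = -2584837/(-108 - 2077584) = -2584837/(-2077692) = -2584837*(-1/2077692) = 2584837/2077692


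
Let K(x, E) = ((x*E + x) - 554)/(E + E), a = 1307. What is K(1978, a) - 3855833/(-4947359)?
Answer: 6403632125996/6466198213 ≈ 990.32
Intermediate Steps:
K(x, E) = (-554 + x + E*x)/(2*E) (K(x, E) = ((E*x + x) - 554)/((2*E)) = ((x + E*x) - 554)*(1/(2*E)) = (-554 + x + E*x)*(1/(2*E)) = (-554 + x + E*x)/(2*E))
K(1978, a) - 3855833/(-4947359) = (½)*(-554 + 1978 + 1307*1978)/1307 - 3855833/(-4947359) = (½)*(1/1307)*(-554 + 1978 + 2585246) - 3855833*(-1)/4947359 = (½)*(1/1307)*2586670 - 1*(-3855833/4947359) = 1293335/1307 + 3855833/4947359 = 6403632125996/6466198213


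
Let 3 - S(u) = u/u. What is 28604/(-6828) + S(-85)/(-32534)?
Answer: -116327024/27767769 ≈ -4.1893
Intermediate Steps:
S(u) = 2 (S(u) = 3 - u/u = 3 - 1*1 = 3 - 1 = 2)
28604/(-6828) + S(-85)/(-32534) = 28604/(-6828) + 2/(-32534) = 28604*(-1/6828) + 2*(-1/32534) = -7151/1707 - 1/16267 = -116327024/27767769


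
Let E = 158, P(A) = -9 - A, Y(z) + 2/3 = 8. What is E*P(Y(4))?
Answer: -7742/3 ≈ -2580.7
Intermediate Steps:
Y(z) = 22/3 (Y(z) = -2/3 + 8 = 22/3)
E*P(Y(4)) = 158*(-9 - 1*22/3) = 158*(-9 - 22/3) = 158*(-49/3) = -7742/3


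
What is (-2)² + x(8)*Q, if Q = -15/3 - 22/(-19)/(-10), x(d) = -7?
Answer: 3782/95 ≈ 39.811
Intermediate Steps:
Q = -486/95 (Q = -15*⅓ - 22*(-1/19)*(-⅒) = -5 + (22/19)*(-⅒) = -5 - 11/95 = -486/95 ≈ -5.1158)
(-2)² + x(8)*Q = (-2)² - 7*(-486/95) = 4 + 3402/95 = 3782/95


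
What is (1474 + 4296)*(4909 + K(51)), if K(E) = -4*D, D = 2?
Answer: 28278770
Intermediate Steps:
K(E) = -8 (K(E) = -4*2 = -8)
(1474 + 4296)*(4909 + K(51)) = (1474 + 4296)*(4909 - 8) = 5770*4901 = 28278770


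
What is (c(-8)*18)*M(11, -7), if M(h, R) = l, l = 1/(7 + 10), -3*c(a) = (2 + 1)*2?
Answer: -36/17 ≈ -2.1176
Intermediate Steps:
c(a) = -2 (c(a) = -(2 + 1)*2/3 = -2)
l = 1/17 ≈ 0.058824
M(h, R) = 1/17
(c(-8)*18)*M(11, -7) = -2*18*(1/17) = -36*1/17 = -36/17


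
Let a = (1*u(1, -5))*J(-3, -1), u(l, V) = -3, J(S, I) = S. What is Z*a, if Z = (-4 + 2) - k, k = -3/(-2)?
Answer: -63/2 ≈ -31.500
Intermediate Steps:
k = 3/2 (k = -3*(-½) = 3/2 ≈ 1.5000)
a = 9 (a = (1*(-3))*(-3) = -3*(-3) = 9)
Z = -7/2 (Z = (-4 + 2) - 1*3/2 = -2 - 3/2 = -7/2 ≈ -3.5000)
Z*a = -7/2*9 = -63/2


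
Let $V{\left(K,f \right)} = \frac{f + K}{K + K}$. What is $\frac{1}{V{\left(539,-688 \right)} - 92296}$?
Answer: $- \frac{1078}{99495237} \approx -1.0835 \cdot 10^{-5}$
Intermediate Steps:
$V{\left(K,f \right)} = \frac{K + f}{2 K}$
$\frac{1}{V{\left(539,-688 \right)} - 92296} = \frac{1}{\frac{539 - 688}{2 \cdot 539} - 92296} = \frac{1}{\frac{1}{2} \cdot \frac{1}{539} \left(-149\right) - 92296} = \frac{1}{- \frac{149}{1078} - 92296} = \frac{1}{- \frac{99495237}{1078}} = - \frac{1078}{99495237}$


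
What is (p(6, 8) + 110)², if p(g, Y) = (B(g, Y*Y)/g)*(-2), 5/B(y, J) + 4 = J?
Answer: 15673681/1296 ≈ 12094.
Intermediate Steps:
B(y, J) = 5/(-4 + J)
p(g, Y) = -10/(g*(-4 + Y²)) (p(g, Y) = ((5/(-4 + Y*Y))/g)*(-2) = ((5/(-4 + Y²))/g)*(-2) = (5/(g*(-4 + Y²)))*(-2) = -10/(g*(-4 + Y²)))
(p(6, 8) + 110)² = (-10/(6*(-4 + 8²)) + 110)² = (-10*⅙/(-4 + 64) + 110)² = (-10*⅙/60 + 110)² = (-10*⅙*1/60 + 110)² = (-1/36 + 110)² = (3959/36)² = 15673681/1296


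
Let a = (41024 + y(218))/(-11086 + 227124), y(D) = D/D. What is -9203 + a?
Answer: -1988156689/216038 ≈ -9202.8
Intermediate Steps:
y(D) = 1
a = 41025/216038 (a = (41024 + 1)/(-11086 + 227124) = 41025/216038 ≈ 0.18990)
-9203 + a = -9203 + 41025/216038 = -1988156689/216038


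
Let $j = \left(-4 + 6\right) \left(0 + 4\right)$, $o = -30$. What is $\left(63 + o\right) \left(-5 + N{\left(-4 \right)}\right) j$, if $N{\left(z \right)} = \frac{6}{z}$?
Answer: $-1716$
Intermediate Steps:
$j = 8$ ($j = 2 \cdot 4 = 8$)
$\left(63 + o\right) \left(-5 + N{\left(-4 \right)}\right) j = \left(63 - 30\right) \left(-5 + \frac{6}{-4}\right) 8 = 33 \left(-5 + 6 \left(- \frac{1}{4}\right)\right) 8 = 33 \left(-5 - \frac{3}{2}\right) 8 = 33 \left(\left(- \frac{13}{2}\right) 8\right) = 33 \left(-52\right) = -1716$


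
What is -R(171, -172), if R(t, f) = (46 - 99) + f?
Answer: 225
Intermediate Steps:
R(t, f) = -53 + f
-R(171, -172) = -(-53 - 172) = -1*(-225) = 225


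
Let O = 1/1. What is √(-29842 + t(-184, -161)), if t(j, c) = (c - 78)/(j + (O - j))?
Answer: I*√30081 ≈ 173.44*I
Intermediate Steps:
O = 1
t(j, c) = -78 + c (t(j, c) = (c - 78)/(j + (1 - j)) = (-78 + c)/1 = (-78 + c)*1 = -78 + c)
√(-29842 + t(-184, -161)) = √(-29842 + (-78 - 161)) = √(-29842 - 239) = √(-30081) = I*√30081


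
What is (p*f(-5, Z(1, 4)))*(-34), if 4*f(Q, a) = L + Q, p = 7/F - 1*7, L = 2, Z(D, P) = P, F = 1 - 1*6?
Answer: -1071/5 ≈ -214.20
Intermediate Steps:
F = -5 (F = 1 - 6 = -5)
p = -42/5 (p = 7/(-5) - 1*7 = 7*(-⅕) - 7 = -7/5 - 7 = -42/5 ≈ -8.4000)
f(Q, a) = ½ + Q/4 (f(Q, a) = (2 + Q)/4 = ½ + Q/4)
(p*f(-5, Z(1, 4)))*(-34) = -42*(½ + (¼)*(-5))/5*(-34) = -42*(½ - 5/4)/5*(-34) = -42/5*(-¾)*(-34) = (63/10)*(-34) = -1071/5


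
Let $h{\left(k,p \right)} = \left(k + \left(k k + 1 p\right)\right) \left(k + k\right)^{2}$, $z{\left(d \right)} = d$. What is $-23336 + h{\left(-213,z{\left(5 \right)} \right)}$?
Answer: $8195614300$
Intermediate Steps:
$h{\left(k,p \right)} = 4 k^{2} \left(k + p + k^{2}\right)$ ($h{\left(k,p \right)} = \left(k + \left(k^{2} + p\right)\right) \left(2 k\right)^{2} = \left(k + \left(p + k^{2}\right)\right) 4 k^{2} = \left(k + p + k^{2}\right) 4 k^{2} = 4 k^{2} \left(k + p + k^{2}\right)$)
$-23336 + h{\left(-213,z{\left(5 \right)} \right)} = -23336 + 4 \left(-213\right)^{2} \left(-213 + 5 + \left(-213\right)^{2}\right) = -23336 + 4 \cdot 45369 \left(-213 + 5 + 45369\right) = -23336 + 4 \cdot 45369 \cdot 45161 = -23336 + 8195637636 = 8195614300$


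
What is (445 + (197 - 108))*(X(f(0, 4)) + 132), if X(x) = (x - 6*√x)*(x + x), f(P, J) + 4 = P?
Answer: 87576 + 51264*I ≈ 87576.0 + 51264.0*I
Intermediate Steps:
f(P, J) = -4 + P
X(x) = 2*x*(x - 6*√x) (X(x) = (x - 6*√x)*(2*x) = 2*x*(x - 6*√x))
(445 + (197 - 108))*(X(f(0, 4)) + 132) = (445 + (197 - 108))*((-12*(-4 + 0)^(3/2) + 2*(-4 + 0)²) + 132) = (445 + 89)*((-(-96)*I + 2*(-4)²) + 132) = 534*((-(-96)*I + 2*16) + 132) = 534*((96*I + 32) + 132) = 534*((32 + 96*I) + 132) = 534*(164 + 96*I) = 87576 + 51264*I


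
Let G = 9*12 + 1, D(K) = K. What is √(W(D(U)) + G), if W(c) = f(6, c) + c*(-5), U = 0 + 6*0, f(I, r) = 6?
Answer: √115 ≈ 10.724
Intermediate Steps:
U = 0 (U = 0 + 0 = 0)
G = 109 (G = 108 + 1 = 109)
W(c) = 6 - 5*c (W(c) = 6 + c*(-5) = 6 - 5*c)
√(W(D(U)) + G) = √((6 - 5*0) + 109) = √((6 + 0) + 109) = √(6 + 109) = √115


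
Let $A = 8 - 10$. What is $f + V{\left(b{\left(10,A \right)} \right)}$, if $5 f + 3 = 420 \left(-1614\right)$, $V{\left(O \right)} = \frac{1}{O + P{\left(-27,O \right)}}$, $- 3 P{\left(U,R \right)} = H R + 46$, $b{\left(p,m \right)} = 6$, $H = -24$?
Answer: $- \frac{78634413}{580} \approx -1.3558 \cdot 10^{5}$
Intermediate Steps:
$A = -2$
$P{\left(U,R \right)} = - \frac{46}{3} + 8 R$ ($P{\left(U,R \right)} = - \frac{- 24 R + 46}{3} = - \frac{46 - 24 R}{3} = - \frac{46}{3} + 8 R$)
$V{\left(O \right)} = \frac{1}{- \frac{46}{3} + 9 O}$ ($V{\left(O \right)} = \frac{1}{O + \left(- \frac{46}{3} + 8 O\right)} = \frac{1}{- \frac{46}{3} + 9 O}$)
$f = - \frac{677883}{5}$ ($f = - \frac{3}{5} + \frac{420 \left(-1614\right)}{5} = - \frac{3}{5} + \frac{1}{5} \left(-677880\right) = - \frac{3}{5} - 135576 = - \frac{677883}{5} \approx -1.3558 \cdot 10^{5}$)
$f + V{\left(b{\left(10,A \right)} \right)} = - \frac{677883}{5} + \frac{3}{-46 + 27 \cdot 6} = - \frac{677883}{5} + \frac{3}{-46 + 162} = - \frac{677883}{5} + \frac{3}{116} = - \frac{78634413}{580}$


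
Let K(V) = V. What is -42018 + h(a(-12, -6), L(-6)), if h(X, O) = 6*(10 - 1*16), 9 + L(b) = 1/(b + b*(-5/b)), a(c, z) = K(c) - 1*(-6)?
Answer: -42054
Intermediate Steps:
a(c, z) = 6 + c (a(c, z) = c - 1*(-6) = c + 6 = 6 + c)
L(b) = -9 + 1/(-5 + b) (L(b) = -9 + 1/(b + b*(-5/b)) = -9 + 1/(b - 5) = -9 + 1/(-5 + b))
h(X, O) = -36 (h(X, O) = 6*(10 - 16) = 6*(-6) = -36)
-42018 + h(a(-12, -6), L(-6)) = -42018 - 36 = -42054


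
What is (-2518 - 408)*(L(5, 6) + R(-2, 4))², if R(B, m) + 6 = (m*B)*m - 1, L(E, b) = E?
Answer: -3382456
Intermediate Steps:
R(B, m) = -7 + B*m² (R(B, m) = -6 + ((m*B)*m - 1) = -6 + ((B*m)*m - 1) = -6 + (B*m² - 1) = -6 + (-1 + B*m²) = -7 + B*m²)
(-2518 - 408)*(L(5, 6) + R(-2, 4))² = (-2518 - 408)*(5 + (-7 - 2*4²))² = -2926*(5 + (-7 - 2*16))² = -2926*(5 + (-7 - 32))² = -2926*(5 - 39)² = -2926*(-34)² = -2926*1156 = -3382456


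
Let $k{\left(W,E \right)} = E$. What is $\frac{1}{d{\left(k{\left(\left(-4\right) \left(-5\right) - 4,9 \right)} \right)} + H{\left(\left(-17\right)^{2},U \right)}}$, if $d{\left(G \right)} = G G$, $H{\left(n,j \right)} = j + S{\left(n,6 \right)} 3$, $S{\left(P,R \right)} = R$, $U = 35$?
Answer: $\frac{1}{134} \approx 0.0074627$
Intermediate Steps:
$H{\left(n,j \right)} = 18 + j$ ($H{\left(n,j \right)} = j + 6 \cdot 3 = j + 18 = 18 + j$)
$d{\left(G \right)} = G^{2}$
$\frac{1}{d{\left(k{\left(\left(-4\right) \left(-5\right) - 4,9 \right)} \right)} + H{\left(\left(-17\right)^{2},U \right)}} = \frac{1}{9^{2} + \left(18 + 35\right)} = \frac{1}{81 + 53} = \frac{1}{134}$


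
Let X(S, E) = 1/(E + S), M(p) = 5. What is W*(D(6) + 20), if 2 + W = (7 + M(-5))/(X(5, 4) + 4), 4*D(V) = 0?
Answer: 680/37 ≈ 18.378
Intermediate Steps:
D(V) = 0 (D(V) = (¼)*0 = 0)
W = 34/37 (W = -2 + (7 + 5)/(1/(4 + 5) + 4) = -2 + 12/(1/9 + 4) = -2 + 12/(⅑ + 4) = -2 + 12/(37/9) = -2 + 12*(9/37) = -2 + 108/37 = 34/37 ≈ 0.91892)
W*(D(6) + 20) = 34*(0 + 20)/37 = (34/37)*20 = 680/37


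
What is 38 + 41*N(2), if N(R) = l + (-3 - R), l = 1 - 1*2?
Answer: -208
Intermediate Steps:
l = -1 (l = 1 - 2 = -1)
N(R) = -4 - R (N(R) = -1 + (-3 - R) = -4 - R)
38 + 41*N(2) = 38 + 41*(-4 - 1*2) = 38 + 41*(-4 - 2) = 38 + 41*(-6) = 38 - 246 = -208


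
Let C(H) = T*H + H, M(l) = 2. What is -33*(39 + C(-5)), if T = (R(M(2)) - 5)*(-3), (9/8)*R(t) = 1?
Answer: 913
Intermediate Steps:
R(t) = 8/9 (R(t) = (8/9)*1 = 8/9)
T = 37/3 (T = (8/9 - 5)*(-3) = -37/9*(-3) = 37/3 ≈ 12.333)
C(H) = 40*H/3 (C(H) = 37*H/3 + H = 40*H/3)
-33*(39 + C(-5)) = -33*(39 + (40/3)*(-5)) = -33*(39 - 200/3) = -33*(-83/3) = 913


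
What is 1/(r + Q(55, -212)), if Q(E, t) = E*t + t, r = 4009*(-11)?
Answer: -1/55971 ≈ -1.7866e-5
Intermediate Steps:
r = -44099
Q(E, t) = t + E*t
1/(r + Q(55, -212)) = 1/(-44099 - 212*(1 + 55)) = 1/(-44099 - 212*56) = 1/(-44099 - 11872) = 1/(-55971) = -1/55971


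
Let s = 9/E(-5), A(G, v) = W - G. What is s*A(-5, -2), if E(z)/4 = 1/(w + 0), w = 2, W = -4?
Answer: 9/2 ≈ 4.5000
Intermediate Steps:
A(G, v) = -4 - G
E(z) = 2 (E(z) = 4/(2 + 0) = 4/2 = 4*(1/2) = 2)
s = 9/2 ≈ 4.5000
s*A(-5, -2) = 9*(-4 - 1*(-5))/2 = 9*(-4 + 5)/2 = (9/2)*1 = 9/2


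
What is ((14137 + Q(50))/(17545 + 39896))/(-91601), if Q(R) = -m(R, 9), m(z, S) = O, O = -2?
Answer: -4713/1753884347 ≈ -2.6872e-6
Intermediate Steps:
m(z, S) = -2
Q(R) = 2 (Q(R) = -1*(-2) = 2)
((14137 + Q(50))/(17545 + 39896))/(-91601) = ((14137 + 2)/(17545 + 39896))/(-91601) = (14139/57441)*(-1/91601) = (14139*(1/57441))*(-1/91601) = (4713/19147)*(-1/91601) = -4713/1753884347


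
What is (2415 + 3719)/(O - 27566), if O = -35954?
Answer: -3067/31760 ≈ -0.096568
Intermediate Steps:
(2415 + 3719)/(O - 27566) = (2415 + 3719)/(-35954 - 27566) = 6134/(-63520) = 6134*(-1/63520) = -3067/31760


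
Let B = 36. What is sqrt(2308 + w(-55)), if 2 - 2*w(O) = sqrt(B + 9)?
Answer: sqrt(9236 - 6*sqrt(5))/2 ≈ 48.017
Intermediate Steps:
w(O) = 1 - 3*sqrt(5)/2 (w(O) = 1 - sqrt(36 + 9)/2 = 1 - 3*sqrt(5)/2)
sqrt(2308 + w(-55)) = sqrt(2308 + (1 - 3*sqrt(5)/2)) = sqrt(2309 - 3*sqrt(5)/2)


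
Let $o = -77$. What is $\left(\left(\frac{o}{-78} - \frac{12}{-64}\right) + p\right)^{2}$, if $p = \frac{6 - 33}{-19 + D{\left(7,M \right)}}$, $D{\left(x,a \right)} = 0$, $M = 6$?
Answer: $\frac{947100625}{140564736} \approx 6.7378$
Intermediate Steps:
$p = \frac{27}{19}$ ($p = \frac{6 - 33}{-19 + 0} = - \frac{27}{-19} = \left(-27\right) \left(- \frac{1}{19}\right) = \frac{27}{19} \approx 1.4211$)
$\left(\left(\frac{o}{-78} - \frac{12}{-64}\right) + p\right)^{2} = \left(\left(- \frac{77}{-78} - \frac{12}{-64}\right) + \frac{27}{19}\right)^{2} = \left(\left(\left(-77\right) \left(- \frac{1}{78}\right) - - \frac{3}{16}\right) + \frac{27}{19}\right)^{2} = \left(\left(\frac{77}{78} + \frac{3}{16}\right) + \frac{27}{19}\right)^{2} = \left(\frac{733}{624} + \frac{27}{19}\right)^{2} = \left(\frac{30775}{11856}\right)^{2} = \frac{947100625}{140564736}$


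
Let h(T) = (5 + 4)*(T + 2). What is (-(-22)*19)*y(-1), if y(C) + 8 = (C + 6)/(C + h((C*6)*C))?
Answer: -235334/71 ≈ -3314.6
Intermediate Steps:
h(T) = 18 + 9*T (h(T) = 9*(2 + T) = 18 + 9*T)
y(C) = -8 + (6 + C)/(18 + C + 54*C²) (y(C) = -8 + (C + 6)/(C + (18 + 9*((C*6)*C))) = -8 + (6 + C)/(C + (18 + 9*((6*C)*C))) = -8 + (6 + C)/(C + (18 + 9*(6*C²))) = -8 + (6 + C)/(C + (18 + 54*C²)) = -8 + (6 + C)/(18 + C + 54*C²))
(-(-22)*19)*y(-1) = (-(-22)*19)*((-138 - 432*(-1)² - 7*(-1))/(18 - 1 + 54*(-1)²)) = (-22*(-19))*((-138 - 432*1 + 7)/(18 - 1 + 54*1)) = 418*((-138 - 432 + 7)/(18 - 1 + 54)) = 418*(-563/71) = -235334/71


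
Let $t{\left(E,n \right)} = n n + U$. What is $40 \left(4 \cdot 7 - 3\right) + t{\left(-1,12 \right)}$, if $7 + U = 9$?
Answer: $1146$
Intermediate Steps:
$U = 2$ ($U = -7 + 9 = 2$)
$t{\left(E,n \right)} = 2 + n^{2}$ ($t{\left(E,n \right)} = n n + 2 = n^{2} + 2 = 2 + n^{2}$)
$40 \left(4 \cdot 7 - 3\right) + t{\left(-1,12 \right)} = 40 \left(4 \cdot 7 - 3\right) + \left(2 + 12^{2}\right) = 40 \left(28 - 3\right) + \left(2 + 144\right) = 40 \cdot 25 + 146 = 1000 + 146 = 1146$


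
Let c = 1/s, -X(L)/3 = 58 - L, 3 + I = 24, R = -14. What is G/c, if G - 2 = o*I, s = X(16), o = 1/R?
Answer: -63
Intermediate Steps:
I = 21 (I = -3 + 24 = 21)
o = -1/14 (o = 1/(-14) = -1/14 ≈ -0.071429)
X(L) = -174 + 3*L (X(L) = -3*(58 - L) = -174 + 3*L)
s = -126 (s = -174 + 3*16 = -174 + 48 = -126)
c = -1/126 (c = 1/(-126) = -1/126 ≈ -0.0079365)
G = 1/2 (G = 2 - 1/14*21 = 2 - 3/2 = 1/2 ≈ 0.50000)
G/c = 1/(2*(-1/126)) = (1/2)*(-126) = -63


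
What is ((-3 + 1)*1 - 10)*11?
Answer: -132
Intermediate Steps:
((-3 + 1)*1 - 10)*11 = (-2*1 - 10)*11 = (-2 - 10)*11 = -12*11 = -132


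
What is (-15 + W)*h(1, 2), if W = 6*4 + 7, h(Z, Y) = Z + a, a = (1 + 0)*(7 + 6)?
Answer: 224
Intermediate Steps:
a = 13 (a = 1*13 = 13)
h(Z, Y) = 13 + Z (h(Z, Y) = Z + 13 = 13 + Z)
W = 31 (W = 24 + 7 = 31)
(-15 + W)*h(1, 2) = (-15 + 31)*(13 + 1) = 16*14 = 224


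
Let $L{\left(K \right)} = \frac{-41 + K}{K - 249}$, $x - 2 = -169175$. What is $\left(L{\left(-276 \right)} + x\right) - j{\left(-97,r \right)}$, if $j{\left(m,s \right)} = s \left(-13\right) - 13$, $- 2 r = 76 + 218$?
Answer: $- \frac{89811958}{525} \approx -1.7107 \cdot 10^{5}$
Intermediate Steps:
$r = -147$ ($r = - \frac{76 + 218}{2} = \left(- \frac{1}{2}\right) 294 = -147$)
$x = -169173$ ($x = 2 - 169175 = -169173$)
$L{\left(K \right)} = \frac{-41 + K}{-249 + K}$
$j{\left(m,s \right)} = -13 - 13 s$ ($j{\left(m,s \right)} = - 13 s - 13 = -13 - 13 s$)
$\left(L{\left(-276 \right)} + x\right) - j{\left(-97,r \right)} = \left(\frac{-41 - 276}{-249 - 276} - 169173\right) - \left(-13 - -1911\right) = \left(\frac{1}{-525} \left(-317\right) - 169173\right) - \left(-13 + 1911\right) = \left(\left(- \frac{1}{525}\right) \left(-317\right) - 169173\right) - 1898 = \left(\frac{317}{525} - 169173\right) - 1898 = - \frac{88815508}{525} - 1898 = - \frac{89811958}{525}$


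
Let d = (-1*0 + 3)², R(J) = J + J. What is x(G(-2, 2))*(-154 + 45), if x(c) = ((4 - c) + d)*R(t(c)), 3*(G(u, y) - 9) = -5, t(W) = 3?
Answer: -3706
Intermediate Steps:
R(J) = 2*J
G(u, y) = 22/3 (G(u, y) = 9 + (⅓)*(-5) = 9 - 5/3 = 22/3)
d = 9 (d = (0 + 3)² = 3² = 9)
x(c) = 78 - 6*c (x(c) = ((4 - c) + 9)*(2*3) = (13 - c)*6 = 78 - 6*c)
x(G(-2, 2))*(-154 + 45) = (78 - 6*22/3)*(-154 + 45) = (78 - 44)*(-109) = 34*(-109) = -3706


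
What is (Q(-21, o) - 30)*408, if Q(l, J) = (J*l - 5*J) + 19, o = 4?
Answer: -46920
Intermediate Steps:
Q(l, J) = 19 - 5*J + J*l (Q(l, J) = (-5*J + J*l) + 19 = 19 - 5*J + J*l)
(Q(-21, o) - 30)*408 = ((19 - 5*4 + 4*(-21)) - 30)*408 = ((19 - 20 - 84) - 30)*408 = (-85 - 30)*408 = -115*408 = -46920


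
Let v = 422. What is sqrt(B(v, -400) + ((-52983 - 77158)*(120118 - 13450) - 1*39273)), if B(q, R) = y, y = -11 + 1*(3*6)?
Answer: I*sqrt(13881919454) ≈ 1.1782e+5*I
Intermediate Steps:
y = 7 (y = -11 + 1*18 = -11 + 18 = 7)
B(q, R) = 7
sqrt(B(v, -400) + ((-52983 - 77158)*(120118 - 13450) - 1*39273)) = sqrt(7 + ((-52983 - 77158)*(120118 - 13450) - 1*39273)) = sqrt(7 + (-130141*106668 - 39273)) = sqrt(7 + (-13881880188 - 39273)) = sqrt(7 - 13881919461) = sqrt(-13881919454) = I*sqrt(13881919454)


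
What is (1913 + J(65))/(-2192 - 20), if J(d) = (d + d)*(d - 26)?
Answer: -6983/2212 ≈ -3.1569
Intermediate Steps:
J(d) = 2*d*(-26 + d) (J(d) = (2*d)*(-26 + d) = 2*d*(-26 + d))
(1913 + J(65))/(-2192 - 20) = (1913 + 2*65*(-26 + 65))/(-2192 - 20) = (1913 + 2*65*39)/(-2212) = (1913 + 5070)*(-1/2212) = 6983*(-1/2212) = -6983/2212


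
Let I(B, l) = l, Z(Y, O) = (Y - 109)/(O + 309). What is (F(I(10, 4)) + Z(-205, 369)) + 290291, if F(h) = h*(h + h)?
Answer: 98419340/339 ≈ 2.9032e+5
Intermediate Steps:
Z(Y, O) = (-109 + Y)/(309 + O)
F(h) = 2*h² (F(h) = h*(2*h) = 2*h²)
(F(I(10, 4)) + Z(-205, 369)) + 290291 = (2*4² + (-109 - 205)/(309 + 369)) + 290291 = (2*16 - 314/678) + 290291 = (32 + (1/678)*(-314)) + 290291 = (32 - 157/339) + 290291 = 10691/339 + 290291 = 98419340/339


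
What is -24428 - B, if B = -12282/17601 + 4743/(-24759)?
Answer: -394256423573/16140117 ≈ -24427.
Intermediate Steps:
B = -14354503/16140117 (B = -12282*1/17601 + 4743*(-1/24759) = -4094/5867 - 527/2751 = -14354503/16140117 ≈ -0.88937)
-24428 - B = -24428 - 1*(-14354503/16140117) = -24428 + 14354503/16140117 = -394256423573/16140117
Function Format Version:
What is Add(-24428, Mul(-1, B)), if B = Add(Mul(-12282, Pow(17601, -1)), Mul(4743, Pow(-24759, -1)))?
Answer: Rational(-394256423573, 16140117) ≈ -24427.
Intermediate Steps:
B = Rational(-14354503, 16140117) (B = Add(Mul(-12282, Rational(1, 17601)), Mul(4743, Rational(-1, 24759))) = Add(Rational(-4094, 5867), Rational(-527, 2751)) = Rational(-14354503, 16140117) ≈ -0.88937)
Add(-24428, Mul(-1, B)) = Add(-24428, Mul(-1, Rational(-14354503, 16140117))) = Add(-24428, Rational(14354503, 16140117)) = Rational(-394256423573, 16140117)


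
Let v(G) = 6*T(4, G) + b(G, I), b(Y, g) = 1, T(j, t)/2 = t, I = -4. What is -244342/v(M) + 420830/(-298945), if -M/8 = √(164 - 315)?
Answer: -131735800260/83203388813 - 23456832*I*√151/1391617 ≈ -1.5833 - 207.13*I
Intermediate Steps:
T(j, t) = 2*t
M = -8*I*√151 (M = -8*√(164 - 315) = -8*I*√151 ≈ -98.306*I)
v(G) = 1 + 12*G (v(G) = 6*(2*G) + 1 = 12*G + 1 = 1 + 12*G)
-244342/v(M) + 420830/(-298945) = -244342/(1 + 12*(-8*I*√151)) + 420830/(-298945) = -244342/(1 - 96*I*√151) + 420830*(-1/298945) = -244342/(1 - 96*I*√151) - 84166/59789 = -84166/59789 - 244342/(1 - 96*I*√151)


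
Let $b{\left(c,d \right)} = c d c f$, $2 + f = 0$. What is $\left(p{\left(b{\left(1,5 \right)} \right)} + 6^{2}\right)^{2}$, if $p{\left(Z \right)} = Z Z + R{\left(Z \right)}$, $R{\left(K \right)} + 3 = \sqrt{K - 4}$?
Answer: $\left(133 + i \sqrt{14}\right)^{2} \approx 17675.0 + 995.28 i$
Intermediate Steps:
$f = -2$ ($f = -2 + 0 = -2$)
$b{\left(c,d \right)} = - 2 d c^{2}$ ($b{\left(c,d \right)} = c d c \left(-2\right) = c c d \left(-2\right) = d c^{2} \left(-2\right) = - 2 d c^{2}$)
$R{\left(K \right)} = -3 + \sqrt{-4 + K}$ ($R{\left(K \right)} = -3 + \sqrt{K - 4} = -3 + \sqrt{-4 + K}$)
$p{\left(Z \right)} = -3 + Z^{2} + \sqrt{-4 + Z}$ ($p{\left(Z \right)} = Z Z + \left(-3 + \sqrt{-4 + Z}\right) = Z^{2} + \left(-3 + \sqrt{-4 + Z}\right) = -3 + Z^{2} + \sqrt{-4 + Z}$)
$\left(p{\left(b{\left(1,5 \right)} \right)} + 6^{2}\right)^{2} = \left(\left(-3 + \left(\left(-2\right) 5 \cdot 1^{2}\right)^{2} + \sqrt{-4 - 10 \cdot 1^{2}}\right) + 6^{2}\right)^{2} = \left(\left(-3 + \left(\left(-2\right) 5 \cdot 1\right)^{2} + \sqrt{-4 - 10 \cdot 1}\right) + 36\right)^{2} = \left(\left(-3 + \left(-10\right)^{2} + \sqrt{-4 - 10}\right) + 36\right)^{2} = \left(\left(-3 + 100 + \sqrt{-14}\right) + 36\right)^{2} = \left(\left(-3 + 100 + i \sqrt{14}\right) + 36\right)^{2} = \left(\left(97 + i \sqrt{14}\right) + 36\right)^{2} = \left(133 + i \sqrt{14}\right)^{2}$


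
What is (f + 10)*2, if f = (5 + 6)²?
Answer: 262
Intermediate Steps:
f = 121 (f = 11² = 121)
(f + 10)*2 = (121 + 10)*2 = 131*2 = 262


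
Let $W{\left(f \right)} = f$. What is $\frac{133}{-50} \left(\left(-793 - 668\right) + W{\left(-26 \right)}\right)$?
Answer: $\frac{197771}{50} \approx 3955.4$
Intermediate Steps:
$\frac{133}{-50} \left(\left(-793 - 668\right) + W{\left(-26 \right)}\right) = \frac{133}{-50} \left(\left(-793 - 668\right) - 26\right) = 133 \left(- \frac{1}{50}\right) \left(-1461 - 26\right) = \left(- \frac{133}{50}\right) \left(-1487\right) = \frac{197771}{50}$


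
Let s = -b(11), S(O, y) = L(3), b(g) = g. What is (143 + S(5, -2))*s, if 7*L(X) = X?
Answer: -11044/7 ≈ -1577.7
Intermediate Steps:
L(X) = X/7
S(O, y) = 3/7 (S(O, y) = (1/7)*3 = 3/7)
s = -11 (s = -1*11 = -11)
(143 + S(5, -2))*s = (143 + 3/7)*(-11) = (1004/7)*(-11) = -11044/7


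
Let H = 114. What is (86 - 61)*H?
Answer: 2850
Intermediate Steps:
(86 - 61)*H = (86 - 61)*114 = 25*114 = 2850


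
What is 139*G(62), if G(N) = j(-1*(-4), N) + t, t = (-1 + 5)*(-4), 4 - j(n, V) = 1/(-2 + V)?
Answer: -100219/60 ≈ -1670.3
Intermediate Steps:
j(n, V) = 4 - 1/(-2 + V)
t = -16 (t = 4*(-4) = -16)
G(N) = -16 + (-9 + 4*N)/(-2 + N) (G(N) = (-9 + 4*N)/(-2 + N) - 16 = -16 + (-9 + 4*N)/(-2 + N))
139*G(62) = 139*((23 - 12*62)/(-2 + 62)) = 139*((23 - 744)/60) = 139*((1/60)*(-721)) = 139*(-721/60) = -100219/60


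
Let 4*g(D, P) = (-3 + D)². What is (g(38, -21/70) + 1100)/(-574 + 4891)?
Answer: 1875/5756 ≈ 0.32575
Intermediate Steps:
g(D, P) = (-3 + D)²/4
(g(38, -21/70) + 1100)/(-574 + 4891) = ((-3 + 38)²/4 + 1100)/(-574 + 4891) = ((¼)*35² + 1100)/4317 = ((¼)*1225 + 1100)*(1/4317) = (1225/4 + 1100)*(1/4317) = (5625/4)*(1/4317) = 1875/5756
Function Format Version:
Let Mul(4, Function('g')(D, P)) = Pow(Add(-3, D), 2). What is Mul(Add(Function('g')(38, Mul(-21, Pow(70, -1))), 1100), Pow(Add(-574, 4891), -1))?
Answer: Rational(1875, 5756) ≈ 0.32575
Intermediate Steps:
Function('g')(D, P) = Mul(Rational(1, 4), Pow(Add(-3, D), 2))
Mul(Add(Function('g')(38, Mul(-21, Pow(70, -1))), 1100), Pow(Add(-574, 4891), -1)) = Mul(Add(Mul(Rational(1, 4), Pow(Add(-3, 38), 2)), 1100), Pow(Add(-574, 4891), -1)) = Mul(Add(Mul(Rational(1, 4), Pow(35, 2)), 1100), Pow(4317, -1)) = Mul(Add(Mul(Rational(1, 4), 1225), 1100), Rational(1, 4317)) = Mul(Add(Rational(1225, 4), 1100), Rational(1, 4317)) = Mul(Rational(5625, 4), Rational(1, 4317)) = Rational(1875, 5756)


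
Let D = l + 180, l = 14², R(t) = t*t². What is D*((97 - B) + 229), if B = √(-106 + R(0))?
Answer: 122576 - 376*I*√106 ≈ 1.2258e+5 - 3871.2*I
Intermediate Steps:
R(t) = t³
l = 196
B = I*√106 (B = √(-106 + 0³) = √(-106 + 0) = √(-106) = I*√106 ≈ 10.296*I)
D = 376 (D = 196 + 180 = 376)
D*((97 - B) + 229) = 376*((97 - I*√106) + 229) = 376*(326 - I*√106) = 122576 - 376*I*√106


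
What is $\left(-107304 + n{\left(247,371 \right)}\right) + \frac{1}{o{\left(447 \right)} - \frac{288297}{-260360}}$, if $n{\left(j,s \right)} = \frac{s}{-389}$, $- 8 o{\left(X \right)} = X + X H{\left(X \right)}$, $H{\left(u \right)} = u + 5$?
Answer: $- \frac{137534096526985943}{1281712462461} \approx -1.0731 \cdot 10^{5}$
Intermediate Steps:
$H{\left(u \right)} = 5 + u$
$o{\left(X \right)} = - \frac{X}{8} - \frac{X \left(5 + X\right)}{8}$ ($o{\left(X \right)} = - \frac{X + X \left(5 + X\right)}{8} = - \frac{X}{8} - \frac{X \left(5 + X\right)}{8}$)
$n{\left(j,s \right)} = - \frac{s}{389}$ ($n{\left(j,s \right)} = s \left(- \frac{1}{389}\right) = - \frac{s}{389}$)
$\left(-107304 + n{\left(247,371 \right)}\right) + \frac{1}{o{\left(447 \right)} - \frac{288297}{-260360}} = \left(-107304 - \frac{371}{389}\right) + \frac{1}{\left(- \frac{1}{8}\right) 447 \left(6 + 447\right) - \frac{288297}{-260360}} = \left(-107304 - \frac{371}{389}\right) + \frac{1}{\left(- \frac{1}{8}\right) 447 \cdot 453 - - \frac{288297}{260360}} = - \frac{41741627}{389} + \frac{1}{- \frac{202491}{8} + \frac{288297}{260360}} = - \frac{41741627}{389} + \frac{1}{- \frac{3294890649}{130180}} = - \frac{41741627}{389} - \frac{130180}{3294890649} = - \frac{137534096526985943}{1281712462461}$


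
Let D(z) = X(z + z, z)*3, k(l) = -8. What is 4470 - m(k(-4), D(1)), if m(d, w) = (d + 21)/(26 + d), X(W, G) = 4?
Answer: 80447/18 ≈ 4469.3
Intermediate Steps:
D(z) = 12 (D(z) = 4*3 = 12)
m(d, w) = (21 + d)/(26 + d)
4470 - m(k(-4), D(1)) = 4470 - (21 - 8)/(26 - 8) = 4470 - 13/18 = 80447/18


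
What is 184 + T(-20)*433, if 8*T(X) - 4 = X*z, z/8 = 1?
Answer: -16519/2 ≈ -8259.5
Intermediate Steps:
z = 8 (z = 8*1 = 8)
T(X) = 1/2 + X (T(X) = 1/2 + (X*8)/8 = 1/2 + (8*X)/8 = 1/2 + X)
184 + T(-20)*433 = 184 + (1/2 - 20)*433 = 184 - 39/2*433 = 184 - 16887/2 = -16519/2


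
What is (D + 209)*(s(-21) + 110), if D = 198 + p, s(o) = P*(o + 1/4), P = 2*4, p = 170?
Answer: -32312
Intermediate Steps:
P = 8
s(o) = 2 + 8*o (s(o) = 8*(o + 1/4) = 8*(1/4 + o) = 2 + 8*o)
D = 368 (D = 198 + 170 = 368)
(D + 209)*(s(-21) + 110) = (368 + 209)*((2 + 8*(-21)) + 110) = 577*((2 - 168) + 110) = 577*(-166 + 110) = 577*(-56) = -32312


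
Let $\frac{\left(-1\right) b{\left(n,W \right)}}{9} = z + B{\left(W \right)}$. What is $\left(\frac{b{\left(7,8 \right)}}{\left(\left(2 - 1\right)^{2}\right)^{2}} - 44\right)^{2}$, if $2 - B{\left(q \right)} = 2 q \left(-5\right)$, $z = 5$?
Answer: $683929$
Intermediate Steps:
$B{\left(q \right)} = 2 + 10 q$ ($B{\left(q \right)} = 2 - 2 q \left(-5\right) = 2 - - 10 q = 2 + 10 q$)
$b{\left(n,W \right)} = -63 - 90 W$ ($b{\left(n,W \right)} = - 9 \left(5 + \left(2 + 10 W\right)\right) = - 9 \left(7 + 10 W\right) = -63 - 90 W$)
$\left(\frac{b{\left(7,8 \right)}}{\left(\left(2 - 1\right)^{2}\right)^{2}} - 44\right)^{2} = \left(\frac{-63 - 720}{\left(\left(2 - 1\right)^{2}\right)^{2}} - 44\right)^{2} = \left(\frac{-63 - 720}{\left(1^{2}\right)^{2}} - 44\right)^{2} = \left(- \frac{783}{1^{2}} - 44\right)^{2} = \left(- \frac{783}{1} - 44\right)^{2} = \left(\left(-783\right) 1 - 44\right)^{2} = \left(-783 - 44\right)^{2} = \left(-827\right)^{2} = 683929$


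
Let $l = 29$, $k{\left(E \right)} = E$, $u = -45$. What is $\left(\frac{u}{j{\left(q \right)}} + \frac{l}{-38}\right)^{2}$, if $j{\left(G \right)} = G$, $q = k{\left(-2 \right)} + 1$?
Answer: $\frac{2825761}{1444} \approx 1956.9$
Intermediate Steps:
$q = -1$ ($q = -2 + 1 = -1$)
$\left(\frac{u}{j{\left(q \right)}} + \frac{l}{-38}\right)^{2} = \left(- \frac{45}{-1} + \frac{29}{-38}\right)^{2} = \left(\left(-45\right) \left(-1\right) + 29 \left(- \frac{1}{38}\right)\right)^{2} = \left(45 - \frac{29}{38}\right)^{2} = \left(\frac{1681}{38}\right)^{2} = \frac{2825761}{1444}$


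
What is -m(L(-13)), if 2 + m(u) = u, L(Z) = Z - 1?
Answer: 16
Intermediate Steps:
L(Z) = -1 + Z
m(u) = -2 + u
-m(L(-13)) = -(-2 + (-1 - 13)) = -(-2 - 14) = -1*(-16) = 16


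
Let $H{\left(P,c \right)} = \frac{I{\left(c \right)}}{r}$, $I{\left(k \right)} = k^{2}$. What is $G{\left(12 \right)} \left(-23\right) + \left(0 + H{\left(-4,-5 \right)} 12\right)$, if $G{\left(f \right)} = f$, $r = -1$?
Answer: $-576$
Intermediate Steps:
$H{\left(P,c \right)} = - c^{2}$ ($H{\left(P,c \right)} = \frac{c^{2}}{-1} = c^{2} \left(-1\right) = - c^{2}$)
$G{\left(12 \right)} \left(-23\right) + \left(0 + H{\left(-4,-5 \right)} 12\right) = 12 \left(-23\right) + \left(0 + - \left(-5\right)^{2} \cdot 12\right) = -276 + \left(0 + \left(-1\right) 25 \cdot 12\right) = -276 + \left(0 - 300\right) = -276 - 300 = -576$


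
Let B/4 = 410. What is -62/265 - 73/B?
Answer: -4841/17384 ≈ -0.27847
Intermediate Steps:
B = 1640 (B = 4*410 = 1640)
-62/265 - 73/B = -62/265 - 73/1640 = -4841/17384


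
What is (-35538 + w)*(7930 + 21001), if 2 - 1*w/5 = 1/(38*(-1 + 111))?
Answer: -859291463779/836 ≈ -1.0279e+9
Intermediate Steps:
w = 8359/836 (w = 10 - 5*1/(38*(-1 + 111)) = 10 - 5/(38*110) = 10 - 5/4180 = 10 - 5*1/4180 = 10 - 1/836 = 8359/836 ≈ 9.9988)
(-35538 + w)*(7930 + 21001) = (-35538 + 8359/836)*(7930 + 21001) = -29701409/836*28931 = -859291463779/836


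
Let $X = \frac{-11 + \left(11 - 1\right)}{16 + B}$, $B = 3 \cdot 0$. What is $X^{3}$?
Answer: $- \frac{1}{4096} \approx -0.00024414$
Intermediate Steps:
$B = 0$
$X = - \frac{1}{16}$ ($X = \frac{-11 + \left(11 - 1\right)}{16 + 0} = \frac{-11 + \left(11 - 1\right)}{16} = \left(-11 + 10\right) \frac{1}{16} = \left(-1\right) \frac{1}{16} = - \frac{1}{16} \approx -0.0625$)
$X^{3} = \left(- \frac{1}{16}\right)^{3} = - \frac{1}{4096}$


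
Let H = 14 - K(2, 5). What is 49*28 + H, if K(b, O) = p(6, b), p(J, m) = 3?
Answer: 1383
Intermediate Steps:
K(b, O) = 3
H = 11 (H = 14 - 1*3 = 14 - 3 = 11)
49*28 + H = 49*28 + 11 = 1372 + 11 = 1383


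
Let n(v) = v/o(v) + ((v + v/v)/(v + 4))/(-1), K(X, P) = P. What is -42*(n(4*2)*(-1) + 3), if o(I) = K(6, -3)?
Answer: -539/2 ≈ -269.50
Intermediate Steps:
o(I) = -3
n(v) = -v/3 - (1 + v)/(4 + v) (n(v) = v/(-3) + ((v + v/v)/(v + 4))/(-1) = v*(-⅓) + ((v + 1)/(4 + v))*(-1) = -v/3 + ((1 + v)/(4 + v))*(-1) = -v/3 - (1 + v)/(4 + v))
-42*(n(4*2)*(-1) + 3) = -42*(((-3 - (4*2)² - 28*2)/(3*(4 + 4*2)))*(-1) + 3) = -42*(((-3 - 1*8² - 7*8)/(3*(4 + 8)))*(-1) + 3) = -42*(((⅓)*(-3 - 1*64 - 56)/12)*(-1) + 3) = -42*(((⅓)*(1/12)*(-3 - 64 - 56))*(-1) + 3) = -42*(((⅓)*(1/12)*(-123))*(-1) + 3) = -42*(-41/12*(-1) + 3) = -42*(41/12 + 3) = -42*77/12 = -539/2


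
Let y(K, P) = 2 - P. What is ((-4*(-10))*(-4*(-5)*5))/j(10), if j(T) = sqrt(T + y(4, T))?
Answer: 2000*sqrt(2) ≈ 2828.4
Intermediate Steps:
j(T) = sqrt(2) (j(T) = sqrt(T + (2 - T)) = sqrt(2))
((-4*(-10))*(-4*(-5)*5))/j(10) = ((-4*(-10))*(-4*(-5)*5))/(sqrt(2)) = (40*(20*5))*(sqrt(2)/2) = (40*100)*(sqrt(2)/2) = 4000*(sqrt(2)/2) = 2000*sqrt(2)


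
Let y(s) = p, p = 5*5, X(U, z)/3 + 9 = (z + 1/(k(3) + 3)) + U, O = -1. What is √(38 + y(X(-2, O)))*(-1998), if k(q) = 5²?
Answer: -5994*√7 ≈ -15859.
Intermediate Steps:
k(q) = 25
X(U, z) = -753/28 + 3*U + 3*z (X(U, z) = -27 + 3*((z + 1/(25 + 3)) + U) = -27 + 3*((z + 1/28) + U) = -27 + 3*((1/28 + z) + U) = -27 + 3*(1/28 + U + z) = -27 + (3/28 + 3*U + 3*z) = -753/28 + 3*U + 3*z)
p = 25
y(s) = 25
√(38 + y(X(-2, O)))*(-1998) = √(38 + 25)*(-1998) = √63*(-1998) = (3*√7)*(-1998) = -5994*√7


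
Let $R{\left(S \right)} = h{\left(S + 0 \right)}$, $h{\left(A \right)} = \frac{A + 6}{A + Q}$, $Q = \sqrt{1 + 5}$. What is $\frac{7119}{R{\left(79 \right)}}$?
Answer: $\frac{562401}{85} + \frac{7119 \sqrt{6}}{85} \approx 6821.6$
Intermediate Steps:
$Q = \sqrt{6} \approx 2.4495$
$h{\left(A \right)} = \frac{6 + A}{A + \sqrt{6}}$ ($h{\left(A \right)} = \frac{A + 6}{A + \sqrt{6}} = \frac{6 + A}{A + \sqrt{6}}$)
$R{\left(S \right)} = \frac{6 + S}{S + \sqrt{6}}$ ($R{\left(S \right)} = \frac{6 + \left(S + 0\right)}{\left(S + 0\right) + \sqrt{6}} = \frac{6 + S}{S + \sqrt{6}}$)
$\frac{7119}{R{\left(79 \right)}} = \frac{7119}{\frac{1}{79 + \sqrt{6}} \left(6 + 79\right)} = \frac{7119}{\frac{1}{79 + \sqrt{6}} \cdot 85} = \frac{7119}{85 \frac{1}{79 + \sqrt{6}}} = 7119 \left(\frac{79}{85} + \frac{\sqrt{6}}{85}\right) = \frac{562401}{85} + \frac{7119 \sqrt{6}}{85}$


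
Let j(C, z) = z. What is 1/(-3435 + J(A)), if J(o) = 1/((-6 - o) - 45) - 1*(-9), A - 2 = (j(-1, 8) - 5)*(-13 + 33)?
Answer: -113/387139 ≈ -0.00029188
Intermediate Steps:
A = 62 (A = 2 + (8 - 5)*(-13 + 33) = 2 + 3*20 = 2 + 60 = 62)
J(o) = 9 + 1/(-51 - o) (J(o) = 1/(-51 - o) + 9 = 9 + 1/(-51 - o))
1/(-3435 + J(A)) = 1/(-3435 + (458 + 9*62)/(51 + 62)) = 1/(-3435 + (458 + 558)/113) = 1/(-3435 + (1/113)*1016) = 1/(-3435 + 1016/113) = 1/(-387139/113) = -113/387139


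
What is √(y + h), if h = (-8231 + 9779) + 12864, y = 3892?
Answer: 8*√286 ≈ 135.29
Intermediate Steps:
h = 14412 (h = 1548 + 12864 = 14412)
√(y + h) = √(3892 + 14412) = √18304 = 8*√286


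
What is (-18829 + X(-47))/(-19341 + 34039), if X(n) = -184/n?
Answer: -884779/690806 ≈ -1.2808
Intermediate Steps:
(-18829 + X(-47))/(-19341 + 34039) = (-18829 - 184/(-47))/(-19341 + 34039) = (-18829 - 184*(-1/47))/14698 = (-18829 + 184/47)*(1/14698) = -884779/47*1/14698 = -884779/690806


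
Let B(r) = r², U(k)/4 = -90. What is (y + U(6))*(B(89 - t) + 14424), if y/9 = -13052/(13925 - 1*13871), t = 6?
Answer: -162106678/3 ≈ -5.4036e+7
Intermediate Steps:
U(k) = -360 (U(k) = 4*(-90) = -360)
y = -6526/3 (y = 9*(-13052/(13925 - 1*13871)) = 9*(-13052/(13925 - 13871)) = 9*(-13052/54) = 9*(-13052*1/54) = 9*(-6526/27) = -6526/3 ≈ -2175.3)
(y + U(6))*(B(89 - t) + 14424) = (-6526/3 - 360)*((89 - 1*6)² + 14424) = -7606*((89 - 6)² + 14424)/3 = -7606*(83² + 14424)/3 = -7606*(6889 + 14424)/3 = -7606/3*21313 = -162106678/3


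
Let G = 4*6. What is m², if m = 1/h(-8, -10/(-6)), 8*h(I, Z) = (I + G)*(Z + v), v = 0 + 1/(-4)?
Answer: 36/289 ≈ 0.12457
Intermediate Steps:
G = 24
v = -¼ (v = 0 - ¼ = -¼ ≈ -0.25000)
h(I, Z) = (24 + I)*(-¼ + Z)/8 (h(I, Z) = ((I + 24)*(Z - ¼))/8 = ((24 + I)*(-¼ + Z))/8 = (24 + I)*(-¼ + Z)/8)
m = 6/17 (m = 1/(-¾ + 3*(-10/(-6)) - 1/32*(-8) + (⅛)*(-8)*(-10/(-6))) = 1/(-¾ + 3*(-10*(-⅙)) + ¼ + (⅛)*(-8)*(-10*(-⅙))) = 1/(-¾ + 3*(5/3) + ¼ + (⅛)*(-8)*(5/3)) = 1/(-¾ + 5 + ¼ - 5/3) = 1/(17/6) = 6/17 ≈ 0.35294)
m² = (6/17)² = 36/289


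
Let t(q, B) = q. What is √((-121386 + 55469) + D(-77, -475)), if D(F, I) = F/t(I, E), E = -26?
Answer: I*√594899462/95 ≈ 256.74*I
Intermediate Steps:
D(F, I) = F/I
√((-121386 + 55469) + D(-77, -475)) = √((-121386 + 55469) - 77/(-475)) = √(-65917 - 77*(-1/475)) = √(-65917 + 77/475) = √(-31310498/475) = I*√594899462/95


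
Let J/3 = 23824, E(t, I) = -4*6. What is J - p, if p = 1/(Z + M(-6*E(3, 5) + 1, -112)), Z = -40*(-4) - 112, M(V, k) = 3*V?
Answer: 34520975/483 ≈ 71472.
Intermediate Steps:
E(t, I) = -24
J = 71472 (J = 3*23824 = 71472)
Z = 48 (Z = 160 - 112 = 48)
p = 1/483 (p = 1/(48 + 3*(-6*(-24) + 1)) = 1/(48 + 3*(144 + 1)) = 1/(48 + 3*145) = 1/(48 + 435) = 1/483 ≈ 0.0020704)
J - p = 71472 - 1*1/483 = 71472 - 1/483 = 34520975/483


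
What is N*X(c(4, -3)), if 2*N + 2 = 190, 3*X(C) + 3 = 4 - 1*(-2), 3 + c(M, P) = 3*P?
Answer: 94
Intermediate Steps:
c(M, P) = -3 + 3*P
X(C) = 1 (X(C) = -1 + (4 - 1*(-2))/3 = -1 + (4 + 2)/3 = -1 + (⅓)*6 = -1 + 2 = 1)
N = 94 (N = -1 + (½)*190 = -1 + 95 = 94)
N*X(c(4, -3)) = 94*1 = 94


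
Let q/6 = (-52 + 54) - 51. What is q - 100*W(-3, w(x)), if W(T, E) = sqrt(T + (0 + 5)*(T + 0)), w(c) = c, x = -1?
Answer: -294 - 300*I*sqrt(2) ≈ -294.0 - 424.26*I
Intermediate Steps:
W(T, E) = sqrt(6)*sqrt(T) (W(T, E) = sqrt(T + 5*T) = sqrt(6*T) = sqrt(6)*sqrt(T))
q = -294 (q = 6*((-52 + 54) - 51) = 6*(2 - 51) = 6*(-49) = -294)
q - 100*W(-3, w(x)) = -294 - 100*sqrt(6)*sqrt(-3) = -294 - 100*sqrt(6)*I*sqrt(3) = -294 - 300*I*sqrt(2)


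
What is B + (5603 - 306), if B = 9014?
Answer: 14311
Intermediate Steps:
B + (5603 - 306) = 9014 + (5603 - 306) = 9014 + 5297 = 14311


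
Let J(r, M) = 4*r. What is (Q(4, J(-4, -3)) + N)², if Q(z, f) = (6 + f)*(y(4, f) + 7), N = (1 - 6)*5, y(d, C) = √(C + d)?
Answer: 7825 + 3800*I*√3 ≈ 7825.0 + 6581.8*I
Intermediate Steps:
N = -25 (N = -5*5 = -25)
Q(z, f) = (6 + f)*(7 + √(4 + f)) (Q(z, f) = (6 + f)*(√(f + 4) + 7) = (6 + f)*(√(4 + f) + 7) = (6 + f)*(7 + √(4 + f)))
(Q(4, J(-4, -3)) + N)² = ((42 + 6*√(4 + 4*(-4)) + 7*(4*(-4)) + (4*(-4))*√(4 + 4*(-4))) - 25)² = ((42 + 6*√(4 - 16) + 7*(-16) - 16*√(4 - 16)) - 25)² = ((42 + 6*√(-12) - 112 - 32*I*√3) - 25)² = ((42 + 6*(2*I*√3) - 112 - 32*I*√3) - 25)² = ((42 + 12*I*√3 - 112 - 32*I*√3) - 25)² = ((-70 - 20*I*√3) - 25)² = (-95 - 20*I*√3)²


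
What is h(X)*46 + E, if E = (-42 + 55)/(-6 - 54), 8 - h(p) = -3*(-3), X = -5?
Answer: -2773/60 ≈ -46.217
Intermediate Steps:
h(p) = -1 (h(p) = 8 - (-3)*(-3) = 8 - 1*9 = 8 - 9 = -1)
E = -13/60 (E = 13/(-60) = 13*(-1/60) = -13/60 ≈ -0.21667)
h(X)*46 + E = -1*46 - 13/60 = -46 - 13/60 = -2773/60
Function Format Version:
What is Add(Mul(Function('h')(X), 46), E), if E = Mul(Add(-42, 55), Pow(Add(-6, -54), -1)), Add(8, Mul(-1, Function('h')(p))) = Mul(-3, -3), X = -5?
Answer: Rational(-2773, 60) ≈ -46.217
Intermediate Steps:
Function('h')(p) = -1 (Function('h')(p) = Add(8, Mul(-1, Mul(-3, -3))) = Add(8, Mul(-1, 9)) = Add(8, -9) = -1)
E = Rational(-13, 60) (E = Mul(13, Pow(-60, -1)) = Mul(13, Rational(-1, 60)) = Rational(-13, 60) ≈ -0.21667)
Add(Mul(Function('h')(X), 46), E) = Add(Mul(-1, 46), Rational(-13, 60)) = Add(-46, Rational(-13, 60)) = Rational(-2773, 60)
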